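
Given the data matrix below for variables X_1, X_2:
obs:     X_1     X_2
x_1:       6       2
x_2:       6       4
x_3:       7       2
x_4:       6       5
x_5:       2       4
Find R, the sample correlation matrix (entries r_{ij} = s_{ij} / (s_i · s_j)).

Step 1 — column means:
  mean(X_1) = (6 + 6 + 7 + 6 + 2) / 5 = 27/5 = 5.4
  mean(X_2) = (2 + 4 + 2 + 5 + 4) / 5 = 17/5 = 3.4

Step 2 — sample variances and covariances s[i,j] = (1/(n-1)) · Σ_k (x_{k,i} - mean_i) · (x_{k,j} - mean_j), with n-1 = 4:
  s[X_1,X_1] = ((0.6)·(0.6) + (0.6)·(0.6) + (1.6)·(1.6) + (0.6)·(0.6) + (-3.4)·(-3.4)) / 4 = 15.2/4 = 3.8
  s[X_1,X_2] = ((0.6)·(-1.4) + (0.6)·(0.6) + (1.6)·(-1.4) + (0.6)·(1.6) + (-3.4)·(0.6)) / 4 = -3.8/4 = -0.95
  s[X_2,X_2] = ((-1.4)·(-1.4) + (0.6)·(0.6) + (-1.4)·(-1.4) + (1.6)·(1.6) + (0.6)·(0.6)) / 4 = 7.2/4 = 1.8
  Sample standard deviations s_i = √(s[i,i]):
  s(X_1) = √(3.8) = 1.9494
  s(X_2) = √(1.8) = 1.3416

Step 3 — r_{ij} = s_{ij} / (s_i · s_j):
  r[X_1,X_1] = 1 (diagonal).
  r[X_1,X_2] = -0.95 / (1.9494 · 1.3416) = -0.95 / 2.6153 = -0.3632
  r[X_2,X_2] = 1 (diagonal).

R is symmetric with unit diagonal. Assembling:

R = [[1, -0.3632],
 [-0.3632, 1]]


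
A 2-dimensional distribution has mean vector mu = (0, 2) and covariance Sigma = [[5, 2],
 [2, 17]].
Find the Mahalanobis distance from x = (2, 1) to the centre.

Step 1 — centre the observation: (x - mu) = (2, -1).

Step 2 — invert Sigma. det(Sigma) = 5·17 - (2)² = 81.
  Sigma^{-1} = (1/det) · [[d, -b], [-b, a]] = [[0.2099, -0.0247],
 [-0.0247, 0.0617]].

Step 3 — form the quadratic (x - mu)^T · Sigma^{-1} · (x - mu):
  Sigma^{-1} · (x - mu) = (0.4444, -0.1111).
  (x - mu)^T · [Sigma^{-1} · (x - mu)] = (2)·(0.4444) + (-1)·(-0.1111) = 1.

Step 4 — take square root: d = √(1) ≈ 1.

d(x, mu) = √(1) ≈ 1


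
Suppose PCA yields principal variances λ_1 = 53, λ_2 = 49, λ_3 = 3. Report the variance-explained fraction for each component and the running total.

Step 1 — total variance = trace(Sigma) = Σ λ_i = 53 + 49 + 3 = 105.

Step 2 — fraction explained by component i = λ_i / Σ λ:
  PC1: 53/105 = 0.5048
  PC2: 49/105 = 0.4667
  PC3: 3/105 = 0.0286

Step 3 — cumulative fraction after k components = (λ_1 + ... + λ_k) / Σ λ:
  k = 1: 53/105 = 0.5048
  k = 2: (53 + 49)/105 = 102/105 = 0.9714
  k = 3: (53 + 49 + 3)/105 = 105/105 = 1

Summary (fraction, with percent):

explained: PC1 0.5048 (50.48%), PC2 0.4667 (46.67%), PC3 0.0286 (2.86%);  cumulative: 0.5048, 0.9714, 1


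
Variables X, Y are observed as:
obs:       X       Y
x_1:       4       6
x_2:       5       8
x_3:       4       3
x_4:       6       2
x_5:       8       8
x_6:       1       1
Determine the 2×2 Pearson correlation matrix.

Step 1 — column means:
  mean(X) = (4 + 5 + 4 + 6 + 8 + 1) / 6 = 28/6 = 4.6667
  mean(Y) = (6 + 8 + 3 + 2 + 8 + 1) / 6 = 28/6 = 4.6667

Step 2 — sample variances and covariances s[i,j] = (1/(n-1)) · Σ_k (x_{k,i} - mean_i) · (x_{k,j} - mean_j), with n-1 = 5:
  s[X,X] = ((-0.6667)·(-0.6667) + (0.3333)·(0.3333) + (-0.6667)·(-0.6667) + (1.3333)·(1.3333) + (3.3333)·(3.3333) + (-3.6667)·(-3.6667)) / 5 = 27.3333/5 = 5.4667
  s[X,Y] = ((-0.6667)·(1.3333) + (0.3333)·(3.3333) + (-0.6667)·(-1.6667) + (1.3333)·(-2.6667) + (3.3333)·(3.3333) + (-3.6667)·(-3.6667)) / 5 = 22.3333/5 = 4.4667
  s[Y,Y] = ((1.3333)·(1.3333) + (3.3333)·(3.3333) + (-1.6667)·(-1.6667) + (-2.6667)·(-2.6667) + (3.3333)·(3.3333) + (-3.6667)·(-3.6667)) / 5 = 47.3333/5 = 9.4667
  Sample standard deviations s_i = √(s[i,i]):
  s(X) = √(5.4667) = 2.3381
  s(Y) = √(9.4667) = 3.0768

Step 3 — r_{ij} = s_{ij} / (s_i · s_j):
  r[X,X] = 1 (diagonal).
  r[X,Y] = 4.4667 / (2.3381 · 3.0768) = 4.4667 / 7.1938 = 0.6209
  r[Y,Y] = 1 (diagonal).

R is symmetric with unit diagonal. Assembling:

R = [[1, 0.6209],
 [0.6209, 1]]


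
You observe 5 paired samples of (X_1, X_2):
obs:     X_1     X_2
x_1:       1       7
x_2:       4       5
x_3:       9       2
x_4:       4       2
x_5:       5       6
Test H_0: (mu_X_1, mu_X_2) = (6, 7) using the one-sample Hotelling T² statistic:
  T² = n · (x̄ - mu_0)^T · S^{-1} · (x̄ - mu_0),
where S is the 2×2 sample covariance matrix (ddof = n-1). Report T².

Step 1 — sample mean vector:
  mean(X_1) = (1 + 4 + 9 + 4 + 5) / 5 = 23/5 = 4.6
  mean(X_2) = (7 + 5 + 2 + 2 + 6) / 5 = 22/5 = 4.4
  x̄ = (4.6, 4.4),  deviation x̄ - mu_0 = (4.6, 4.4) - (6, 7) = (-1.4, -2.6).

Step 2 — sample covariance matrix, S[i,j] = (1/(n-1)) · Σ_k (x_{k,i} - mean_i) · (x_{k,j} - mean_j), divisor n-1 = 4:
  S[X_1,X_1] = ((-3.6)·(-3.6) + (-0.6)·(-0.6) + (4.4)·(4.4) + (-0.6)·(-0.6) + (0.4)·(0.4)) / 4 = 33.2/4 = 8.3
  S[X_1,X_2] = ((-3.6)·(2.6) + (-0.6)·(0.6) + (4.4)·(-2.4) + (-0.6)·(-2.4) + (0.4)·(1.6)) / 4 = -18.2/4 = -4.55
  S[X_2,X_2] = ((2.6)·(2.6) + (0.6)·(0.6) + (-2.4)·(-2.4) + (-2.4)·(-2.4) + (1.6)·(1.6)) / 4 = 21.2/4 = 5.3
  S = [[8.3, -4.55],
 [-4.55, 5.3]].

Step 3 — invert S. det(S) = 8.3·5.3 - (-4.55)² = 23.2875.
  S^{-1} = (1/det) · [[d, -b], [-b, a]] = [[0.2276, 0.1954],
 [0.1954, 0.3564]].

Step 4 — quadratic form (x̄ - mu_0)^T · S^{-1} · (x̄ - mu_0):
  S^{-1} · (x̄ - mu_0) = (-0.8266, -1.2002),
  (x̄ - mu_0)^T · [...] = (-1.4)·(-0.8266) + (-2.6)·(-1.2002) = 4.2778.

Step 5 — scale by n: T² = 5 · 4.2778 = 21.3892.

T² ≈ 21.3892


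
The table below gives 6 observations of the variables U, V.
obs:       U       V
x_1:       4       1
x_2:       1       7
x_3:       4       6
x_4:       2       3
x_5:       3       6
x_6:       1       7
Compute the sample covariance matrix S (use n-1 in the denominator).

Step 1 — column means:
  mean(U) = (4 + 1 + 4 + 2 + 3 + 1) / 6 = 15/6 = 2.5
  mean(V) = (1 + 7 + 6 + 3 + 6 + 7) / 6 = 30/6 = 5

Step 2 — sample covariance S[i,j] = (1/(n-1)) · Σ_k (x_{k,i} - mean_i) · (x_{k,j} - mean_j), with n-1 = 5.
  S[U,U] = ((1.5)·(1.5) + (-1.5)·(-1.5) + (1.5)·(1.5) + (-0.5)·(-0.5) + (0.5)·(0.5) + (-1.5)·(-1.5)) / 5 = 9.5/5 = 1.9
  S[U,V] = ((1.5)·(-4) + (-1.5)·(2) + (1.5)·(1) + (-0.5)·(-2) + (0.5)·(1) + (-1.5)·(2)) / 5 = -9/5 = -1.8
  S[V,V] = ((-4)·(-4) + (2)·(2) + (1)·(1) + (-2)·(-2) + (1)·(1) + (2)·(2)) / 5 = 30/5 = 6

S is symmetric (S[j,i] = S[i,j]). Assembling:

S = [[1.9, -1.8],
 [-1.8, 6]]


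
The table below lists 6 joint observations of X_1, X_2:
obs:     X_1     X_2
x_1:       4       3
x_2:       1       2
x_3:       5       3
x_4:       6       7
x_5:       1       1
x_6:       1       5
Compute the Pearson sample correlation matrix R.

Step 1 — column means:
  mean(X_1) = (4 + 1 + 5 + 6 + 1 + 1) / 6 = 18/6 = 3
  mean(X_2) = (3 + 2 + 3 + 7 + 1 + 5) / 6 = 21/6 = 3.5

Step 2 — sample variances and covariances s[i,j] = (1/(n-1)) · Σ_k (x_{k,i} - mean_i) · (x_{k,j} - mean_j), with n-1 = 5:
  s[X_1,X_1] = ((1)·(1) + (-2)·(-2) + (2)·(2) + (3)·(3) + (-2)·(-2) + (-2)·(-2)) / 5 = 26/5 = 5.2
  s[X_1,X_2] = ((1)·(-0.5) + (-2)·(-1.5) + (2)·(-0.5) + (3)·(3.5) + (-2)·(-2.5) + (-2)·(1.5)) / 5 = 14/5 = 2.8
  s[X_2,X_2] = ((-0.5)·(-0.5) + (-1.5)·(-1.5) + (-0.5)·(-0.5) + (3.5)·(3.5) + (-2.5)·(-2.5) + (1.5)·(1.5)) / 5 = 23.5/5 = 4.7
  Sample standard deviations s_i = √(s[i,i]):
  s(X_1) = √(5.2) = 2.2804
  s(X_2) = √(4.7) = 2.1679

Step 3 — r_{ij} = s_{ij} / (s_i · s_j):
  r[X_1,X_1] = 1 (diagonal).
  r[X_1,X_2] = 2.8 / (2.2804 · 2.1679) = 2.8 / 4.9437 = 0.5664
  r[X_2,X_2] = 1 (diagonal).

R is symmetric with unit diagonal. Assembling:

R = [[1, 0.5664],
 [0.5664, 1]]


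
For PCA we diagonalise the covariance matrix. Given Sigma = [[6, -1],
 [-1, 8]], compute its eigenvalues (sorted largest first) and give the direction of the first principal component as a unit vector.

Step 1 — characteristic polynomial of 2×2 Sigma:
  det(Sigma - λI) = λ² - trace · λ + det = 0.
  trace = 6 + 8 = 14, det = 6·8 - (-1)² = 47.
Step 2 — discriminant:
  Δ = trace² - 4·det = 196 - 188 = 8.
Step 3 — eigenvalues:
  λ = (trace ± √Δ)/2 = (14 ± 2.8284)/2,
  λ_1 = 8.4142,  λ_2 = 5.5858.

Step 4 — unit eigenvector for λ_1: solve (Sigma - λ_1 I)v = 0. First row:
  (6 - 8.4142)·v_x + (-1)·v_y = 0, i.e. (-2.4142)·v_x + (-1)·v_y = 0,
  so v ∝ (b, λ_1 - a) = (-1, 2.4142); multiply by -1 so the first entry is positive: u = (1, -2.4142).
  ||u|| = √((1)² + (-2.4142)²) = √(6.8284) ≈ 2.6131,
  v_1 = u/||u|| ≈ (0.3827, -0.9239) (||v_1|| = 1).

λ_1 = 8.4142,  λ_2 = 5.5858;  v_1 ≈ (0.3827, -0.9239)


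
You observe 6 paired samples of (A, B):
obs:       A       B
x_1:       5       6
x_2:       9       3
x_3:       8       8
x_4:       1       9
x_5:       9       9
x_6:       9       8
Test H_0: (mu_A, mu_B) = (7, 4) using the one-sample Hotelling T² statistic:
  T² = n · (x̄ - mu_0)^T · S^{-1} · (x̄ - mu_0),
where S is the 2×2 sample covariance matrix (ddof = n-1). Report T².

Step 1 — sample mean vector:
  mean(A) = (5 + 9 + 8 + 1 + 9 + 9) / 6 = 41/6 = 6.8333
  mean(B) = (6 + 3 + 8 + 9 + 9 + 8) / 6 = 43/6 = 7.1667
  x̄ = (6.8333, 7.1667),  deviation x̄ - mu_0 = (6.8333, 7.1667) - (7, 4) = (-0.1667, 3.1667).

Step 2 — sample covariance matrix, S[i,j] = (1/(n-1)) · Σ_k (x_{k,i} - mean_i) · (x_{k,j} - mean_j), divisor n-1 = 5:
  S[A,A] = ((-1.8333)·(-1.8333) + (2.1667)·(2.1667) + (1.1667)·(1.1667) + (-5.8333)·(-5.8333) + (2.1667)·(2.1667) + (2.1667)·(2.1667)) / 5 = 52.8333/5 = 10.5667
  S[A,B] = ((-1.8333)·(-1.1667) + (2.1667)·(-4.1667) + (1.1667)·(0.8333) + (-5.8333)·(1.8333) + (2.1667)·(1.8333) + (2.1667)·(0.8333)) / 5 = -10.8333/5 = -2.1667
  S[B,B] = ((-1.1667)·(-1.1667) + (-4.1667)·(-4.1667) + (0.8333)·(0.8333) + (1.8333)·(1.8333) + (1.8333)·(1.8333) + (0.8333)·(0.8333)) / 5 = 26.8333/5 = 5.3667
  S = [[10.5667, -2.1667],
 [-2.1667, 5.3667]].

Step 3 — invert S. det(S) = 10.5667·5.3667 - (-2.1667)² = 52.0133.
  S^{-1} = (1/det) · [[d, -b], [-b, a]] = [[0.1032, 0.0417],
 [0.0417, 0.2032]].

Step 4 — quadratic form (x̄ - mu_0)^T · S^{-1} · (x̄ - mu_0):
  S^{-1} · (x̄ - mu_0) = (0.1147, 0.6364),
  (x̄ - mu_0)^T · [...] = (-0.1667)·(0.1147) + (3.1667)·(0.6364) = 1.9961.

Step 5 — scale by n: T² = 6 · 1.9961 = 11.9764.

T² ≈ 11.9764


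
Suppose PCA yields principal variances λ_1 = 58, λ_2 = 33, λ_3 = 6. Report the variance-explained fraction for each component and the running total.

Step 1 — total variance = trace(Sigma) = Σ λ_i = 58 + 33 + 6 = 97.

Step 2 — fraction explained by component i = λ_i / Σ λ:
  PC1: 58/97 = 0.5979
  PC2: 33/97 = 0.3402
  PC3: 6/97 = 0.0619

Step 3 — cumulative fraction after k components = (λ_1 + ... + λ_k) / Σ λ:
  k = 1: 58/97 = 0.5979
  k = 2: (58 + 33)/97 = 91/97 = 0.9381
  k = 3: (58 + 33 + 6)/97 = 97/97 = 1

Summary (fraction, with percent):

explained: PC1 0.5979 (59.79%), PC2 0.3402 (34.02%), PC3 0.0619 (6.19%);  cumulative: 0.5979, 0.9381, 1


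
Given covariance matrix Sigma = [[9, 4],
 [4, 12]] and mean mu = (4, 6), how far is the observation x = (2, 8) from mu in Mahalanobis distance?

Step 1 — centre the observation: (x - mu) = (-2, 2).

Step 2 — invert Sigma. det(Sigma) = 9·12 - (4)² = 92.
  Sigma^{-1} = (1/det) · [[d, -b], [-b, a]] = [[0.1304, -0.0435],
 [-0.0435, 0.0978]].

Step 3 — form the quadratic (x - mu)^T · Sigma^{-1} · (x - mu):
  Sigma^{-1} · (x - mu) = (-0.3478, 0.2826).
  (x - mu)^T · [Sigma^{-1} · (x - mu)] = (-2)·(-0.3478) + (2)·(0.2826) = 1.2609.

Step 4 — take square root: d = √(1.2609) ≈ 1.1229.

d(x, mu) = √(1.2609) ≈ 1.1229


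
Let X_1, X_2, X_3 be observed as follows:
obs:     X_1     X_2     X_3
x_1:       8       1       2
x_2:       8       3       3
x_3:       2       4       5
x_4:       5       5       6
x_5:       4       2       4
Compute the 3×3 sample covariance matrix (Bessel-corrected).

Step 1 — column means:
  mean(X_1) = (8 + 8 + 2 + 5 + 4) / 5 = 27/5 = 5.4
  mean(X_2) = (1 + 3 + 4 + 5 + 2) / 5 = 15/5 = 3
  mean(X_3) = (2 + 3 + 5 + 6 + 4) / 5 = 20/5 = 4

Step 2 — sample covariance S[i,j] = (1/(n-1)) · Σ_k (x_{k,i} - mean_i) · (x_{k,j} - mean_j), with n-1 = 4.
  S[X_1,X_1] = ((2.6)·(2.6) + (2.6)·(2.6) + (-3.4)·(-3.4) + (-0.4)·(-0.4) + (-1.4)·(-1.4)) / 4 = 27.2/4 = 6.8
  S[X_1,X_2] = ((2.6)·(-2) + (2.6)·(0) + (-3.4)·(1) + (-0.4)·(2) + (-1.4)·(-1)) / 4 = -8/4 = -2
  S[X_1,X_3] = ((2.6)·(-2) + (2.6)·(-1) + (-3.4)·(1) + (-0.4)·(2) + (-1.4)·(0)) / 4 = -12/4 = -3
  S[X_2,X_2] = ((-2)·(-2) + (0)·(0) + (1)·(1) + (2)·(2) + (-1)·(-1)) / 4 = 10/4 = 2.5
  S[X_2,X_3] = ((-2)·(-2) + (0)·(-1) + (1)·(1) + (2)·(2) + (-1)·(0)) / 4 = 9/4 = 2.25
  S[X_3,X_3] = ((-2)·(-2) + (-1)·(-1) + (1)·(1) + (2)·(2) + (0)·(0)) / 4 = 10/4 = 2.5

S is symmetric (S[j,i] = S[i,j]). Assembling:

S = [[6.8, -2, -3],
 [-2, 2.5, 2.25],
 [-3, 2.25, 2.5]]


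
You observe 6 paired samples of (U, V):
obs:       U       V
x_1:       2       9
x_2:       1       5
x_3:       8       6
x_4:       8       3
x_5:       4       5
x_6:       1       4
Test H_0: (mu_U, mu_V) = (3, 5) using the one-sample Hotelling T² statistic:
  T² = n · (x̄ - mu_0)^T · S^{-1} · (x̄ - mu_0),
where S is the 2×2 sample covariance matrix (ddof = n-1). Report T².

Step 1 — sample mean vector:
  mean(U) = (2 + 1 + 8 + 8 + 4 + 1) / 6 = 24/6 = 4
  mean(V) = (9 + 5 + 6 + 3 + 5 + 4) / 6 = 32/6 = 5.3333
  x̄ = (4, 5.3333),  deviation x̄ - mu_0 = (4, 5.3333) - (3, 5) = (1, 0.3333).

Step 2 — sample covariance matrix, S[i,j] = (1/(n-1)) · Σ_k (x_{k,i} - mean_i) · (x_{k,j} - mean_j), divisor n-1 = 5:
  S[U,U] = ((-2)·(-2) + (-3)·(-3) + (4)·(4) + (4)·(4) + (0)·(0) + (-3)·(-3)) / 5 = 54/5 = 10.8
  S[U,V] = ((-2)·(3.6667) + (-3)·(-0.3333) + (4)·(0.6667) + (4)·(-2.3333) + (0)·(-0.3333) + (-3)·(-1.3333)) / 5 = -9/5 = -1.8
  S[V,V] = ((3.6667)·(3.6667) + (-0.3333)·(-0.3333) + (0.6667)·(0.6667) + (-2.3333)·(-2.3333) + (-0.3333)·(-0.3333) + (-1.3333)·(-1.3333)) / 5 = 21.3333/5 = 4.2667
  S = [[10.8, -1.8],
 [-1.8, 4.2667]].

Step 3 — invert S. det(S) = 10.8·4.2667 - (-1.8)² = 42.84.
  S^{-1} = (1/det) · [[d, -b], [-b, a]] = [[0.0996, 0.042],
 [0.042, 0.2521]].

Step 4 — quadratic form (x̄ - mu_0)^T · S^{-1} · (x̄ - mu_0):
  S^{-1} · (x̄ - mu_0) = (0.1136, 0.1261),
  (x̄ - mu_0)^T · [...] = (1)·(0.1136) + (0.3333)·(0.1261) = 0.1556.

Step 5 — scale by n: T² = 6 · 0.1556 = 0.9337.

T² ≈ 0.9337


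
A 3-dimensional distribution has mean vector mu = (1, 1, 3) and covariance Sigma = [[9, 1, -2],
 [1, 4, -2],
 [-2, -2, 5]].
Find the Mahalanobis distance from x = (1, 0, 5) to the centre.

Step 1 — centre the observation: (x - mu) = (0, -1, 2).

Step 2 — invert Sigma (cofactor / det for 3×3, or solve directly):
  Sigma^{-1} = [[0.1221, -0.0076, 0.0458],
 [-0.0076, 0.313, 0.1221],
 [0.0458, 0.1221, 0.2672]].

Step 3 — form the quadratic (x - mu)^T · Sigma^{-1} · (x - mu):
  Sigma^{-1} · (x - mu) = (0.0992, -0.0687, 0.4122).
  (x - mu)^T · [Sigma^{-1} · (x - mu)] = (0)·(0.0992) + (-1)·(-0.0687) + (2)·(0.4122) = 0.8931.

Step 4 — take square root: d = √(0.8931) ≈ 0.9451.

d(x, mu) = √(0.8931) ≈ 0.9451


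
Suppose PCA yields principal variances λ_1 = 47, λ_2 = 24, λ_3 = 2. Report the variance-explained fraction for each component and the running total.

Step 1 — total variance = trace(Sigma) = Σ λ_i = 47 + 24 + 2 = 73.

Step 2 — fraction explained by component i = λ_i / Σ λ:
  PC1: 47/73 = 0.6438
  PC2: 24/73 = 0.3288
  PC3: 2/73 = 0.0274

Step 3 — cumulative fraction after k components = (λ_1 + ... + λ_k) / Σ λ:
  k = 1: 47/73 = 0.6438
  k = 2: (47 + 24)/73 = 71/73 = 0.9726
  k = 3: (47 + 24 + 2)/73 = 73/73 = 1

Summary (fraction, with percent):

explained: PC1 0.6438 (64.38%), PC2 0.3288 (32.88%), PC3 0.0274 (2.74%);  cumulative: 0.6438, 0.9726, 1


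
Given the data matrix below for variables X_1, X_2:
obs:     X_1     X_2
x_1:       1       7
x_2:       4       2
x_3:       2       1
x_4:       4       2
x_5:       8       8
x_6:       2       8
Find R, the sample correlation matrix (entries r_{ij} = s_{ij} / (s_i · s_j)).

Step 1 — column means:
  mean(X_1) = (1 + 4 + 2 + 4 + 8 + 2) / 6 = 21/6 = 3.5
  mean(X_2) = (7 + 2 + 1 + 2 + 8 + 8) / 6 = 28/6 = 4.6667

Step 2 — sample variances and covariances s[i,j] = (1/(n-1)) · Σ_k (x_{k,i} - mean_i) · (x_{k,j} - mean_j), with n-1 = 5:
  s[X_1,X_1] = ((-2.5)·(-2.5) + (0.5)·(0.5) + (-1.5)·(-1.5) + (0.5)·(0.5) + (4.5)·(4.5) + (-1.5)·(-1.5)) / 5 = 31.5/5 = 6.3
  s[X_1,X_2] = ((-2.5)·(2.3333) + (0.5)·(-2.6667) + (-1.5)·(-3.6667) + (0.5)·(-2.6667) + (4.5)·(3.3333) + (-1.5)·(3.3333)) / 5 = 7/5 = 1.4
  s[X_2,X_2] = ((2.3333)·(2.3333) + (-2.6667)·(-2.6667) + (-3.6667)·(-3.6667) + (-2.6667)·(-2.6667) + (3.3333)·(3.3333) + (3.3333)·(3.3333)) / 5 = 55.3333/5 = 11.0667
  Sample standard deviations s_i = √(s[i,i]):
  s(X_1) = √(6.3) = 2.51
  s(X_2) = √(11.0667) = 3.3267

Step 3 — r_{ij} = s_{ij} / (s_i · s_j):
  r[X_1,X_1] = 1 (diagonal).
  r[X_1,X_2] = 1.4 / (2.51 · 3.3267) = 1.4 / 8.3499 = 0.1677
  r[X_2,X_2] = 1 (diagonal).

R is symmetric with unit diagonal. Assembling:

R = [[1, 0.1677],
 [0.1677, 1]]


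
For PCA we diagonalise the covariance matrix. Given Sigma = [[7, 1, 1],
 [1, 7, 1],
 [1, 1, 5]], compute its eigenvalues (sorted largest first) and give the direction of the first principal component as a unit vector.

Step 1 — characteristic polynomial p(λ) = det(λI - Sigma) = λ³ - tr·λ² + c_1·λ - det, where tr = trace, c_1 = sum of the principal 2×2 minors, det = det(Sigma):
  tr = 7 + 7 + 5 = 19,
  c_1 = (7·7 - (1)²) + (7·5 - (1)²) + (7·5 - (1)²) = 48 + 34 + 34 = 116,
  det = 7·(7·5 - (1)²) - (1)·((1)·5 - (1)·(1)) + (1)·((1)·(1) - 7·(1)) = 7·(34) - (1)·(4) + (1)·(-6) = 228.
  So p(λ) = λ³ - 19λ² + 116λ - 228.
Step 2 — look for an integer root (rational root theorem: any rational root is an integer divisor of 228). Testing λ = 6:
  p(6) = 216 - 684 + 696 - 228 = 0  ✓
  Dividing out (λ - 6): p(λ) = (λ - 6)(λ² - 13λ + 38).
Step 3 — remaining eigenvalues from the quadratic λ² - 13λ + 38 = 0:
  Δ = 13² - 4·38 = 169 - 152 = 17,  λ = (13 ± √17)/2 = (13 ± 4.1231)/2 ≈ 8.5616 or 4.4384.
  Sorted: λ_1 = 8.5616,  λ_2 = 6,  λ_3 = 4.4384  (check: sum = 19 = tr ✓).

Step 4 — unit eigenvector for λ_1 ≈ 8.5616: v spans the null space of (Sigma - λ_1 I), whose rows are
  r_1 = (-1.5616, 1, 1),  r_2 = (1, -1.5616, 1),  r_3 = (1, 1, -3.5616).
  v is orthogonal to every row, so take v ∝ r_1 × r_2 = ((1)·(1) - (1)·(-1.5616), (1)·(1) - (-1.5616)·(1), (-1.5616)·(-1.5616) - (1)·(1)) ≈ (2.5616, 2.5616, 1.4384).
  Let u = (2.5616, 2.5616, 1.4384).
  ||u|| = √((2.5616)² + (2.5616)² + (1.4384)²) = √(15.1922) ≈ 3.8977,  v_1 = u/||u|| ≈ (0.6572, 0.6572, 0.369) (||v_1|| = 1).

λ_1 = 8.5616,  λ_2 = 6,  λ_3 = 4.4384;  v_1 ≈ (0.6572, 0.6572, 0.369)


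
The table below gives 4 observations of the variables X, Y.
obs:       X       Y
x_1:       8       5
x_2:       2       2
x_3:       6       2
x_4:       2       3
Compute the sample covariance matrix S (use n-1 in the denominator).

Step 1 — column means:
  mean(X) = (8 + 2 + 6 + 2) / 4 = 18/4 = 4.5
  mean(Y) = (5 + 2 + 2 + 3) / 4 = 12/4 = 3

Step 2 — sample covariance S[i,j] = (1/(n-1)) · Σ_k (x_{k,i} - mean_i) · (x_{k,j} - mean_j), with n-1 = 3.
  S[X,X] = ((3.5)·(3.5) + (-2.5)·(-2.5) + (1.5)·(1.5) + (-2.5)·(-2.5)) / 3 = 27/3 = 9
  S[X,Y] = ((3.5)·(2) + (-2.5)·(-1) + (1.5)·(-1) + (-2.5)·(0)) / 3 = 8/3 = 2.6667
  S[Y,Y] = ((2)·(2) + (-1)·(-1) + (-1)·(-1) + (0)·(0)) / 3 = 6/3 = 2

S is symmetric (S[j,i] = S[i,j]). Assembling:

S = [[9, 2.6667],
 [2.6667, 2]]


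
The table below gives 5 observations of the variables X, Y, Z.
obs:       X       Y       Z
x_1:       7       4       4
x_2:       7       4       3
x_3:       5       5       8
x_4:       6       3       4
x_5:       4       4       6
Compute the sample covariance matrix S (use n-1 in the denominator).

Step 1 — column means:
  mean(X) = (7 + 7 + 5 + 6 + 4) / 5 = 29/5 = 5.8
  mean(Y) = (4 + 4 + 5 + 3 + 4) / 5 = 20/5 = 4
  mean(Z) = (4 + 3 + 8 + 4 + 6) / 5 = 25/5 = 5

Step 2 — sample covariance S[i,j] = (1/(n-1)) · Σ_k (x_{k,i} - mean_i) · (x_{k,j} - mean_j), with n-1 = 4.
  S[X,X] = ((1.2)·(1.2) + (1.2)·(1.2) + (-0.8)·(-0.8) + (0.2)·(0.2) + (-1.8)·(-1.8)) / 4 = 6.8/4 = 1.7
  S[X,Y] = ((1.2)·(0) + (1.2)·(0) + (-0.8)·(1) + (0.2)·(-1) + (-1.8)·(0)) / 4 = -1/4 = -0.25
  S[X,Z] = ((1.2)·(-1) + (1.2)·(-2) + (-0.8)·(3) + (0.2)·(-1) + (-1.8)·(1)) / 4 = -8/4 = -2
  S[Y,Y] = ((0)·(0) + (0)·(0) + (1)·(1) + (-1)·(-1) + (0)·(0)) / 4 = 2/4 = 0.5
  S[Y,Z] = ((0)·(-1) + (0)·(-2) + (1)·(3) + (-1)·(-1) + (0)·(1)) / 4 = 4/4 = 1
  S[Z,Z] = ((-1)·(-1) + (-2)·(-2) + (3)·(3) + (-1)·(-1) + (1)·(1)) / 4 = 16/4 = 4

S is symmetric (S[j,i] = S[i,j]). Assembling:

S = [[1.7, -0.25, -2],
 [-0.25, 0.5, 1],
 [-2, 1, 4]]


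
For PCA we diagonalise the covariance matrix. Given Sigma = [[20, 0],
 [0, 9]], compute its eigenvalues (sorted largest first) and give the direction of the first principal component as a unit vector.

Step 1 — characteristic polynomial of 2×2 Sigma:
  det(Sigma - λI) = λ² - trace · λ + det = 0.
  trace = 20 + 9 = 29, det = 20·9 - (0)² = 180.
Step 2 — discriminant:
  Δ = trace² - 4·det = 841 - 720 = 121.
Step 3 — eigenvalues:
  λ = (trace ± √Δ)/2 = (29 ± 11)/2,
  λ_1 = 20,  λ_2 = 9.

Step 4 — unit eigenvector for λ_1: Sigma is diagonal, so its eigenvectors are the coordinate axes. λ_1 = 20 is the diagonal entry on the first coordinate axis, hence
  v_1 = (1, 0) (||v_1|| = 1).

λ_1 = 20,  λ_2 = 9;  v_1 ≈ (1, 0)


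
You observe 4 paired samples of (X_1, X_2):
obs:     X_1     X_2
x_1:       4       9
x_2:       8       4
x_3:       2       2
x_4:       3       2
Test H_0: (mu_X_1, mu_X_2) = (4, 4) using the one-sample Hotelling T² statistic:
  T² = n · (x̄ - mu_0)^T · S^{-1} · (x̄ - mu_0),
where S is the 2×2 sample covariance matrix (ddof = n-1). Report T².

Step 1 — sample mean vector:
  mean(X_1) = (4 + 8 + 2 + 3) / 4 = 17/4 = 4.25
  mean(X_2) = (9 + 4 + 2 + 2) / 4 = 17/4 = 4.25
  x̄ = (4.25, 4.25),  deviation x̄ - mu_0 = (4.25, 4.25) - (4, 4) = (0.25, 0.25).

Step 2 — sample covariance matrix, S[i,j] = (1/(n-1)) · Σ_k (x_{k,i} - mean_i) · (x_{k,j} - mean_j), divisor n-1 = 3:
  S[X_1,X_1] = ((-0.25)·(-0.25) + (3.75)·(3.75) + (-2.25)·(-2.25) + (-1.25)·(-1.25)) / 3 = 20.75/3 = 6.9167
  S[X_1,X_2] = ((-0.25)·(4.75) + (3.75)·(-0.25) + (-2.25)·(-2.25) + (-1.25)·(-2.25)) / 3 = 5.75/3 = 1.9167
  S[X_2,X_2] = ((4.75)·(4.75) + (-0.25)·(-0.25) + (-2.25)·(-2.25) + (-2.25)·(-2.25)) / 3 = 32.75/3 = 10.9167
  S = [[6.9167, 1.9167],
 [1.9167, 10.9167]].

Step 3 — invert S. det(S) = 6.9167·10.9167 - (1.9167)² = 71.8333.
  S^{-1} = (1/det) · [[d, -b], [-b, a]] = [[0.152, -0.0267],
 [-0.0267, 0.0963]].

Step 4 — quadratic form (x̄ - mu_0)^T · S^{-1} · (x̄ - mu_0):
  S^{-1} · (x̄ - mu_0) = (0.0313, 0.0174),
  (x̄ - mu_0)^T · [...] = (0.25)·(0.0313) + (0.25)·(0.0174) = 0.0122.

Step 5 — scale by n: T² = 4 · 0.0122 = 0.0487.

T² ≈ 0.0487


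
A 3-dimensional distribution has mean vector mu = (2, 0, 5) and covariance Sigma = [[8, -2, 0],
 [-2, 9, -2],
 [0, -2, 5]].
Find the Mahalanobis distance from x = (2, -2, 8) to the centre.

Step 1 — centre the observation: (x - mu) = (0, -2, 3).

Step 2 — invert Sigma (cofactor / det for 3×3, or solve directly):
  Sigma^{-1} = [[0.1331, 0.0325, 0.013],
 [0.0325, 0.1299, 0.0519],
 [0.013, 0.0519, 0.2208]].

Step 3 — form the quadratic (x - mu)^T · Sigma^{-1} · (x - mu):
  Sigma^{-1} · (x - mu) = (-0.026, -0.1039, 0.5584).
  (x - mu)^T · [Sigma^{-1} · (x - mu)] = (0)·(-0.026) + (-2)·(-0.1039) + (3)·(0.5584) = 1.8831.

Step 4 — take square root: d = √(1.8831) ≈ 1.3723.

d(x, mu) = √(1.8831) ≈ 1.3723


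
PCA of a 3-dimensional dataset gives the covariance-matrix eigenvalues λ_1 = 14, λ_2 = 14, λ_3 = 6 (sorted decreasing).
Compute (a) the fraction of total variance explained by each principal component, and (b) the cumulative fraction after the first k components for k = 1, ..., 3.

Step 1 — total variance = trace(Sigma) = Σ λ_i = 14 + 14 + 6 = 34.

Step 2 — fraction explained by component i = λ_i / Σ λ:
  PC1: 14/34 = 0.4118
  PC2: 14/34 = 0.4118
  PC3: 6/34 = 0.1765

Step 3 — cumulative fraction after k components = (λ_1 + ... + λ_k) / Σ λ:
  k = 1: 14/34 = 0.4118
  k = 2: (14 + 14)/34 = 28/34 = 0.8235
  k = 3: (14 + 14 + 6)/34 = 34/34 = 1

Summary (fraction, with percent):

explained: PC1 0.4118 (41.18%), PC2 0.4118 (41.18%), PC3 0.1765 (17.65%);  cumulative: 0.4118, 0.8235, 1


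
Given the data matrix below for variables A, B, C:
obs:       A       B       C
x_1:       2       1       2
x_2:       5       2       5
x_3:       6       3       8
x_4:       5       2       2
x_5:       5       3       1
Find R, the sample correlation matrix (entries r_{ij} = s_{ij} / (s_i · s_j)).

Step 1 — column means:
  mean(A) = (2 + 5 + 6 + 5 + 5) / 5 = 23/5 = 4.6
  mean(B) = (1 + 2 + 3 + 2 + 3) / 5 = 11/5 = 2.2
  mean(C) = (2 + 5 + 8 + 2 + 1) / 5 = 18/5 = 3.6

Step 2 — sample variances and covariances s[i,j] = (1/(n-1)) · Σ_k (x_{k,i} - mean_i) · (x_{k,j} - mean_j), with n-1 = 4:
  s[A,A] = ((-2.6)·(-2.6) + (0.4)·(0.4) + (1.4)·(1.4) + (0.4)·(0.4) + (0.4)·(0.4)) / 4 = 9.2/4 = 2.3
  s[A,B] = ((-2.6)·(-1.2) + (0.4)·(-0.2) + (1.4)·(0.8) + (0.4)·(-0.2) + (0.4)·(0.8)) / 4 = 4.4/4 = 1.1
  s[A,C] = ((-2.6)·(-1.6) + (0.4)·(1.4) + (1.4)·(4.4) + (0.4)·(-1.6) + (0.4)·(-2.6)) / 4 = 9.2/4 = 2.3
  s[B,B] = ((-1.2)·(-1.2) + (-0.2)·(-0.2) + (0.8)·(0.8) + (-0.2)·(-0.2) + (0.8)·(0.8)) / 4 = 2.8/4 = 0.7
  s[B,C] = ((-1.2)·(-1.6) + (-0.2)·(1.4) + (0.8)·(4.4) + (-0.2)·(-1.6) + (0.8)·(-2.6)) / 4 = 3.4/4 = 0.85
  s[C,C] = ((-1.6)·(-1.6) + (1.4)·(1.4) + (4.4)·(4.4) + (-1.6)·(-1.6) + (-2.6)·(-2.6)) / 4 = 33.2/4 = 8.3
  Sample standard deviations s_i = √(s[i,i]):
  s(A) = √(2.3) = 1.5166
  s(B) = √(0.7) = 0.8367
  s(C) = √(8.3) = 2.881

Step 3 — r_{ij} = s_{ij} / (s_i · s_j):
  r[A,A] = 1 (diagonal).
  r[A,B] = 1.1 / (1.5166 · 0.8367) = 1.1 / 1.2689 = 0.8669
  r[A,C] = 2.3 / (1.5166 · 2.881) = 2.3 / 4.3692 = 0.5264
  r[B,B] = 1 (diagonal).
  r[B,C] = 0.85 / (0.8367 · 2.881) = 0.85 / 2.4104 = 0.3526
  r[C,C] = 1 (diagonal).

R is symmetric with unit diagonal. Assembling:

R = [[1, 0.8669, 0.5264],
 [0.8669, 1, 0.3526],
 [0.5264, 0.3526, 1]]


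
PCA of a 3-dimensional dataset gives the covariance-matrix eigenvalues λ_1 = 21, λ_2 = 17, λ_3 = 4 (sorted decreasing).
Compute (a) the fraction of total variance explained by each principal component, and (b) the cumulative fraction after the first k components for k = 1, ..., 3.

Step 1 — total variance = trace(Sigma) = Σ λ_i = 21 + 17 + 4 = 42.

Step 2 — fraction explained by component i = λ_i / Σ λ:
  PC1: 21/42 = 0.5
  PC2: 17/42 = 0.4048
  PC3: 4/42 = 0.0952

Step 3 — cumulative fraction after k components = (λ_1 + ... + λ_k) / Σ λ:
  k = 1: 21/42 = 0.5
  k = 2: (21 + 17)/42 = 38/42 = 0.9048
  k = 3: (21 + 17 + 4)/42 = 42/42 = 1

Summary (fraction, with percent):

explained: PC1 0.5 (50%), PC2 0.4048 (40.48%), PC3 0.0952 (9.52%);  cumulative: 0.5, 0.9048, 1


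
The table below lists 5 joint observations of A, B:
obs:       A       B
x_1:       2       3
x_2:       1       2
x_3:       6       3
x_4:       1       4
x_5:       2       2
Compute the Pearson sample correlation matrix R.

Step 1 — column means:
  mean(A) = (2 + 1 + 6 + 1 + 2) / 5 = 12/5 = 2.4
  mean(B) = (3 + 2 + 3 + 4 + 2) / 5 = 14/5 = 2.8

Step 2 — sample variances and covariances s[i,j] = (1/(n-1)) · Σ_k (x_{k,i} - mean_i) · (x_{k,j} - mean_j), with n-1 = 4:
  s[A,A] = ((-0.4)·(-0.4) + (-1.4)·(-1.4) + (3.6)·(3.6) + (-1.4)·(-1.4) + (-0.4)·(-0.4)) / 4 = 17.2/4 = 4.3
  s[A,B] = ((-0.4)·(0.2) + (-1.4)·(-0.8) + (3.6)·(0.2) + (-1.4)·(1.2) + (-0.4)·(-0.8)) / 4 = 0.4/4 = 0.1
  s[B,B] = ((0.2)·(0.2) + (-0.8)·(-0.8) + (0.2)·(0.2) + (1.2)·(1.2) + (-0.8)·(-0.8)) / 4 = 2.8/4 = 0.7
  Sample standard deviations s_i = √(s[i,i]):
  s(A) = √(4.3) = 2.0736
  s(B) = √(0.7) = 0.8367

Step 3 — r_{ij} = s_{ij} / (s_i · s_j):
  r[A,A] = 1 (diagonal).
  r[A,B] = 0.1 / (2.0736 · 0.8367) = 0.1 / 1.7349 = 0.0576
  r[B,B] = 1 (diagonal).

R is symmetric with unit diagonal. Assembling:

R = [[1, 0.0576],
 [0.0576, 1]]


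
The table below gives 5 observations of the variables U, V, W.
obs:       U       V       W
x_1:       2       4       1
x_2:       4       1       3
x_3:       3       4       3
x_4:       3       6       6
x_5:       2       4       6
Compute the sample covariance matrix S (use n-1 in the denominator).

Step 1 — column means:
  mean(U) = (2 + 4 + 3 + 3 + 2) / 5 = 14/5 = 2.8
  mean(V) = (4 + 1 + 4 + 6 + 4) / 5 = 19/5 = 3.8
  mean(W) = (1 + 3 + 3 + 6 + 6) / 5 = 19/5 = 3.8

Step 2 — sample covariance S[i,j] = (1/(n-1)) · Σ_k (x_{k,i} - mean_i) · (x_{k,j} - mean_j), with n-1 = 4.
  S[U,U] = ((-0.8)·(-0.8) + (1.2)·(1.2) + (0.2)·(0.2) + (0.2)·(0.2) + (-0.8)·(-0.8)) / 4 = 2.8/4 = 0.7
  S[U,V] = ((-0.8)·(0.2) + (1.2)·(-2.8) + (0.2)·(0.2) + (0.2)·(2.2) + (-0.8)·(0.2)) / 4 = -3.2/4 = -0.8
  S[U,W] = ((-0.8)·(-2.8) + (1.2)·(-0.8) + (0.2)·(-0.8) + (0.2)·(2.2) + (-0.8)·(2.2)) / 4 = -0.2/4 = -0.05
  S[V,V] = ((0.2)·(0.2) + (-2.8)·(-2.8) + (0.2)·(0.2) + (2.2)·(2.2) + (0.2)·(0.2)) / 4 = 12.8/4 = 3.2
  S[V,W] = ((0.2)·(-2.8) + (-2.8)·(-0.8) + (0.2)·(-0.8) + (2.2)·(2.2) + (0.2)·(2.2)) / 4 = 6.8/4 = 1.7
  S[W,W] = ((-2.8)·(-2.8) + (-0.8)·(-0.8) + (-0.8)·(-0.8) + (2.2)·(2.2) + (2.2)·(2.2)) / 4 = 18.8/4 = 4.7

S is symmetric (S[j,i] = S[i,j]). Assembling:

S = [[0.7, -0.8, -0.05],
 [-0.8, 3.2, 1.7],
 [-0.05, 1.7, 4.7]]


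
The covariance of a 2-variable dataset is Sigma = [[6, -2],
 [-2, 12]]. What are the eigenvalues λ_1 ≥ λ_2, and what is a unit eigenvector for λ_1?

Step 1 — characteristic polynomial of 2×2 Sigma:
  det(Sigma - λI) = λ² - trace · λ + det = 0.
  trace = 6 + 12 = 18, det = 6·12 - (-2)² = 68.
Step 2 — discriminant:
  Δ = trace² - 4·det = 324 - 272 = 52.
Step 3 — eigenvalues:
  λ = (trace ± √Δ)/2 = (18 ± 7.2111)/2,
  λ_1 = 12.6056,  λ_2 = 5.3944.

Step 4 — unit eigenvector for λ_1: solve (Sigma - λ_1 I)v = 0. First row:
  (6 - 12.6056)·v_x + (-2)·v_y = 0, i.e. (-6.6056)·v_x + (-2)·v_y = 0,
  so v ∝ (b, λ_1 - a) = (-2, 6.6056); multiply by -1 so the first entry is positive: u = (2, -6.6056).
  ||u|| = √((2)² + (-6.6056)²) = √(47.6333) ≈ 6.9017,
  v_1 = u/||u|| ≈ (0.2898, -0.9571) (||v_1|| = 1).

λ_1 = 12.6056,  λ_2 = 5.3944;  v_1 ≈ (0.2898, -0.9571)


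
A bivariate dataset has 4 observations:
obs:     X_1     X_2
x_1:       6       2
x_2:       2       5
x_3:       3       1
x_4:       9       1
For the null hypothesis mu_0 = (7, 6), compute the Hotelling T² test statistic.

Step 1 — sample mean vector:
  mean(X_1) = (6 + 2 + 3 + 9) / 4 = 20/4 = 5
  mean(X_2) = (2 + 5 + 1 + 1) / 4 = 9/4 = 2.25
  x̄ = (5, 2.25),  deviation x̄ - mu_0 = (5, 2.25) - (7, 6) = (-2, -3.75).

Step 2 — sample covariance matrix, S[i,j] = (1/(n-1)) · Σ_k (x_{k,i} - mean_i) · (x_{k,j} - mean_j), divisor n-1 = 3:
  S[X_1,X_1] = ((1)·(1) + (-3)·(-3) + (-2)·(-2) + (4)·(4)) / 3 = 30/3 = 10
  S[X_1,X_2] = ((1)·(-0.25) + (-3)·(2.75) + (-2)·(-1.25) + (4)·(-1.25)) / 3 = -11/3 = -3.6667
  S[X_2,X_2] = ((-0.25)·(-0.25) + (2.75)·(2.75) + (-1.25)·(-1.25) + (-1.25)·(-1.25)) / 3 = 10.75/3 = 3.5833
  S = [[10, -3.6667],
 [-3.6667, 3.5833]].

Step 3 — invert S. det(S) = 10·3.5833 - (-3.6667)² = 22.3889.
  S^{-1} = (1/det) · [[d, -b], [-b, a]] = [[0.16, 0.1638],
 [0.1638, 0.4467]].

Step 4 — quadratic form (x̄ - mu_0)^T · S^{-1} · (x̄ - mu_0):
  S^{-1} · (x̄ - mu_0) = (-0.9342, -2.0025),
  (x̄ - mu_0)^T · [...] = (-2)·(-0.9342) + (-3.75)·(-2.0025) = 9.3778.

Step 5 — scale by n: T² = 4 · 9.3778 = 37.5112.

T² ≈ 37.5112


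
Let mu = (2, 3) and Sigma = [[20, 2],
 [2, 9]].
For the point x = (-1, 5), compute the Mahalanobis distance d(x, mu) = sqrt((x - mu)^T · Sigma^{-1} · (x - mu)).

Step 1 — centre the observation: (x - mu) = (-3, 2).

Step 2 — invert Sigma. det(Sigma) = 20·9 - (2)² = 176.
  Sigma^{-1} = (1/det) · [[d, -b], [-b, a]] = [[0.0511, -0.0114],
 [-0.0114, 0.1136]].

Step 3 — form the quadratic (x - mu)^T · Sigma^{-1} · (x - mu):
  Sigma^{-1} · (x - mu) = (-0.1761, 0.2614).
  (x - mu)^T · [Sigma^{-1} · (x - mu)] = (-3)·(-0.1761) + (2)·(0.2614) = 1.0511.

Step 4 — take square root: d = √(1.0511) ≈ 1.0252.

d(x, mu) = √(1.0511) ≈ 1.0252


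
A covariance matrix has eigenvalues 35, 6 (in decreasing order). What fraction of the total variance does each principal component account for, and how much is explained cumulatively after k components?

Step 1 — total variance = trace(Sigma) = Σ λ_i = 35 + 6 = 41.

Step 2 — fraction explained by component i = λ_i / Σ λ:
  PC1: 35/41 = 0.8537
  PC2: 6/41 = 0.1463

Step 3 — cumulative fraction after k components = (λ_1 + ... + λ_k) / Σ λ:
  k = 1: 35/41 = 0.8537
  k = 2: (35 + 6)/41 = 41/41 = 1

Summary (fraction, with percent):

explained: PC1 0.8537 (85.37%), PC2 0.1463 (14.63%);  cumulative: 0.8537, 1


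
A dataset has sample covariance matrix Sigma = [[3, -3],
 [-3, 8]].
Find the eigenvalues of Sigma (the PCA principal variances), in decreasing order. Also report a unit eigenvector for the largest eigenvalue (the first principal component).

Step 1 — characteristic polynomial of 2×2 Sigma:
  det(Sigma - λI) = λ² - trace · λ + det = 0.
  trace = 3 + 8 = 11, det = 3·8 - (-3)² = 15.
Step 2 — discriminant:
  Δ = trace² - 4·det = 121 - 60 = 61.
Step 3 — eigenvalues:
  λ = (trace ± √Δ)/2 = (11 ± 7.8102)/2,
  λ_1 = 9.4051,  λ_2 = 1.5949.

Step 4 — unit eigenvector for λ_1: solve (Sigma - λ_1 I)v = 0. First row:
  (3 - 9.4051)·v_x + (-3)·v_y = 0, i.e. (-6.4051)·v_x + (-3)·v_y = 0,
  so v ∝ (b, λ_1 - a) = (-3, 6.4051); multiply by -1 so the first entry is positive: u = (3, -6.4051).
  ||u|| = √((3)² + (-6.4051)²) = √(50.0256) ≈ 7.0729,
  v_1 = u/||u|| ≈ (0.4242, -0.9056) (||v_1|| = 1).

λ_1 = 9.4051,  λ_2 = 1.5949;  v_1 ≈ (0.4242, -0.9056)


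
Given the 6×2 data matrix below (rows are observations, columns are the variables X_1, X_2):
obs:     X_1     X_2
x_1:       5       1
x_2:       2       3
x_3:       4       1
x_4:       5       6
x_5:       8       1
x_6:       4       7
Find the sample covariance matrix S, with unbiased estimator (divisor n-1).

Step 1 — column means:
  mean(X_1) = (5 + 2 + 4 + 5 + 8 + 4) / 6 = 28/6 = 4.6667
  mean(X_2) = (1 + 3 + 1 + 6 + 1 + 7) / 6 = 19/6 = 3.1667

Step 2 — sample covariance S[i,j] = (1/(n-1)) · Σ_k (x_{k,i} - mean_i) · (x_{k,j} - mean_j), with n-1 = 5.
  S[X_1,X_1] = ((0.3333)·(0.3333) + (-2.6667)·(-2.6667) + (-0.6667)·(-0.6667) + (0.3333)·(0.3333) + (3.3333)·(3.3333) + (-0.6667)·(-0.6667)) / 5 = 19.3333/5 = 3.8667
  S[X_1,X_2] = ((0.3333)·(-2.1667) + (-2.6667)·(-0.1667) + (-0.6667)·(-2.1667) + (0.3333)·(2.8333) + (3.3333)·(-2.1667) + (-0.6667)·(3.8333)) / 5 = -7.6667/5 = -1.5333
  S[X_2,X_2] = ((-2.1667)·(-2.1667) + (-0.1667)·(-0.1667) + (-2.1667)·(-2.1667) + (2.8333)·(2.8333) + (-2.1667)·(-2.1667) + (3.8333)·(3.8333)) / 5 = 36.8333/5 = 7.3667

S is symmetric (S[j,i] = S[i,j]). Assembling:

S = [[3.8667, -1.5333],
 [-1.5333, 7.3667]]


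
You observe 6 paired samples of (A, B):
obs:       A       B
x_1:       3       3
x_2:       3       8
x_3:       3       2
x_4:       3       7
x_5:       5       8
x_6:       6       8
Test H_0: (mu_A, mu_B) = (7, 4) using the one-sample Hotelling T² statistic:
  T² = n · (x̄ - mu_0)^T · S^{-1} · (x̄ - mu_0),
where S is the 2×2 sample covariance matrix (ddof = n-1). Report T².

Step 1 — sample mean vector:
  mean(A) = (3 + 3 + 3 + 3 + 5 + 6) / 6 = 23/6 = 3.8333
  mean(B) = (3 + 8 + 2 + 7 + 8 + 8) / 6 = 36/6 = 6
  x̄ = (3.8333, 6),  deviation x̄ - mu_0 = (3.8333, 6) - (7, 4) = (-3.1667, 2).

Step 2 — sample covariance matrix, S[i,j] = (1/(n-1)) · Σ_k (x_{k,i} - mean_i) · (x_{k,j} - mean_j), divisor n-1 = 5:
  S[A,A] = ((-0.8333)·(-0.8333) + (-0.8333)·(-0.8333) + (-0.8333)·(-0.8333) + (-0.8333)·(-0.8333) + (1.1667)·(1.1667) + (2.1667)·(2.1667)) / 5 = 8.8333/5 = 1.7667
  S[A,B] = ((-0.8333)·(-3) + (-0.8333)·(2) + (-0.8333)·(-4) + (-0.8333)·(1) + (1.1667)·(2) + (2.1667)·(2)) / 5 = 10/5 = 2
  S[B,B] = ((-3)·(-3) + (2)·(2) + (-4)·(-4) + (1)·(1) + (2)·(2) + (2)·(2)) / 5 = 38/5 = 7.6
  S = [[1.7667, 2],
 [2, 7.6]].

Step 3 — invert S. det(S) = 1.7667·7.6 - (2)² = 9.4267.
  S^{-1} = (1/det) · [[d, -b], [-b, a]] = [[0.8062, -0.2122],
 [-0.2122, 0.1874]].

Step 4 — quadratic form (x̄ - mu_0)^T · S^{-1} · (x̄ - mu_0):
  S^{-1} · (x̄ - mu_0) = (-2.9774, 1.0467),
  (x̄ - mu_0)^T · [...] = (-3.1667)·(-2.9774) + (2)·(1.0467) = 11.5217.

Step 5 — scale by n: T² = 6 · 11.5217 = 69.1301.

T² ≈ 69.1301


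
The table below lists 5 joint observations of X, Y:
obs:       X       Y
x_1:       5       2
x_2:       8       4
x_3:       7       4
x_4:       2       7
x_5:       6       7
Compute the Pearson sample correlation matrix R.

Step 1 — column means:
  mean(X) = (5 + 8 + 7 + 2 + 6) / 5 = 28/5 = 5.6
  mean(Y) = (2 + 4 + 4 + 7 + 7) / 5 = 24/5 = 4.8

Step 2 — sample variances and covariances s[i,j] = (1/(n-1)) · Σ_k (x_{k,i} - mean_i) · (x_{k,j} - mean_j), with n-1 = 4:
  s[X,X] = ((-0.6)·(-0.6) + (2.4)·(2.4) + (1.4)·(1.4) + (-3.6)·(-3.6) + (0.4)·(0.4)) / 4 = 21.2/4 = 5.3
  s[X,Y] = ((-0.6)·(-2.8) + (2.4)·(-0.8) + (1.4)·(-0.8) + (-3.6)·(2.2) + (0.4)·(2.2)) / 4 = -8.4/4 = -2.1
  s[Y,Y] = ((-2.8)·(-2.8) + (-0.8)·(-0.8) + (-0.8)·(-0.8) + (2.2)·(2.2) + (2.2)·(2.2)) / 4 = 18.8/4 = 4.7
  Sample standard deviations s_i = √(s[i,i]):
  s(X) = √(5.3) = 2.3022
  s(Y) = √(4.7) = 2.1679

Step 3 — r_{ij} = s_{ij} / (s_i · s_j):
  r[X,X] = 1 (diagonal).
  r[X,Y] = -2.1 / (2.3022 · 2.1679) = -2.1 / 4.991 = -0.4208
  r[Y,Y] = 1 (diagonal).

R is symmetric with unit diagonal. Assembling:

R = [[1, -0.4208],
 [-0.4208, 1]]


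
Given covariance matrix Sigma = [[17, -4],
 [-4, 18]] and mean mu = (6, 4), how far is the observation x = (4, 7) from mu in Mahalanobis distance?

Step 1 — centre the observation: (x - mu) = (-2, 3).

Step 2 — invert Sigma. det(Sigma) = 17·18 - (-4)² = 290.
  Sigma^{-1} = (1/det) · [[d, -b], [-b, a]] = [[0.0621, 0.0138],
 [0.0138, 0.0586]].

Step 3 — form the quadratic (x - mu)^T · Sigma^{-1} · (x - mu):
  Sigma^{-1} · (x - mu) = (-0.0828, 0.1483).
  (x - mu)^T · [Sigma^{-1} · (x - mu)] = (-2)·(-0.0828) + (3)·(0.1483) = 0.6103.

Step 4 — take square root: d = √(0.6103) ≈ 0.7812.

d(x, mu) = √(0.6103) ≈ 0.7812


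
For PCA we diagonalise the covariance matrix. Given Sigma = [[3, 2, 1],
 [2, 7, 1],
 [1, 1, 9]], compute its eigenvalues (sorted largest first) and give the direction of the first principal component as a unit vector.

Step 1 — characteristic polynomial p(λ) = det(λI - Sigma) = λ³ - tr·λ² + c_1·λ - det, where tr = trace, c_1 = sum of the principal 2×2 minors, det = det(Sigma):
  tr = 3 + 7 + 9 = 19,
  c_1 = (3·7 - (2)²) + (3·9 - (1)²) + (7·9 - (1)²) = 17 + 26 + 62 = 105,
  det = 3·(7·9 - (1)²) - (2)·((2)·9 - (1)·(1)) + (1)·((2)·(1) - 7·(1)) = 3·(62) - (2)·(17) + (1)·(-5) = 147.
  So p(λ) = λ³ - 19λ² + 105λ - 147.
Step 2 — look for an integer root (rational root theorem: any rational root is an integer divisor of 147). Testing λ = 7:
  p(7) = 343 - 931 + 735 - 147 = 0  ✓
  Dividing out (λ - 7): p(λ) = (λ - 7)(λ² - 12λ + 21).
Step 3 — remaining eigenvalues from the quadratic λ² - 12λ + 21 = 0:
  Δ = 12² - 4·21 = 144 - 84 = 60,  λ = (12 ± √60)/2 = (12 ± 7.746)/2 ≈ 9.873 or 2.127.
  Sorted: λ_1 = 9.873,  λ_2 = 7,  λ_3 = 2.127  (check: sum = 19 = tr ✓).

Step 4 — unit eigenvector for λ_1 ≈ 9.873: v spans the null space of (Sigma - λ_1 I), whose rows are
  r_1 = (-6.873, 2, 1),  r_2 = (2, -2.873, 1),  r_3 = (1, 1, -0.873).
  v is orthogonal to every row, so take v ∝ r_1 × r_2 = ((2)·(1) - (1)·(-2.873), (1)·(2) - (-6.873)·(1), (-6.873)·(-2.873) - (2)·(2)) ≈ (4.873, 8.873, 15.746).
  Let u = (4.873, 8.873, 15.746).
  ||u|| = √((4.873)² + (8.873)² + (15.746)²) = √(350.4113) ≈ 18.7193,  v_1 = u/||u|| ≈ (0.2603, 0.474, 0.8412) (||v_1|| = 1).

λ_1 = 9.873,  λ_2 = 7,  λ_3 = 2.127;  v_1 ≈ (0.2603, 0.474, 0.8412)
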